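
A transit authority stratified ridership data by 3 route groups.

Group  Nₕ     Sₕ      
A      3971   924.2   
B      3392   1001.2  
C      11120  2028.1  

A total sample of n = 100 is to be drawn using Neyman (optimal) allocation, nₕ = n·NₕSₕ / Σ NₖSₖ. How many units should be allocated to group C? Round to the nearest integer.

A: NₕSₕ = 3971·924.2 = 3669998.2
B: NₕSₕ = 3392·1001.2 = 3396070.4
C: NₕSₕ = 11120·2028.1 = 22552472
Σ NₕSₕ = 29618540.6.
n_C = 100·22552472/29618540.6 = 76.143... → 76.

76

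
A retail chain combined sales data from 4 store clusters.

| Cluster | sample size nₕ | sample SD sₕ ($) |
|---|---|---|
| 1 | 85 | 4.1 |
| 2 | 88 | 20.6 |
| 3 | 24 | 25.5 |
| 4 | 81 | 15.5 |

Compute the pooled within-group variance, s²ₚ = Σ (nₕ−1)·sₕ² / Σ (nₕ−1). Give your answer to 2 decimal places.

Degrees of freedom: 84 + 87 + 23 + 80 = 274.
Σ(nₕ−1)sₕ² = 84·16.81 + 87·424.36 + 23·650.25 + 80·240.25 = 72507.11.
s²ₚ = 72507.11 / 274 = 264.6245... → 264.62.

264.62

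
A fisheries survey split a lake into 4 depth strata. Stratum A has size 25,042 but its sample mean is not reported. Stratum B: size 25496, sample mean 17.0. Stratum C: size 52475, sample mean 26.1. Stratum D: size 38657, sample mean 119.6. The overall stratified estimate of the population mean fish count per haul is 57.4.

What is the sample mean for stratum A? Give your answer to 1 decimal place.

68.1

N = 25042 + 25496 + 52475 + 38657 = 141670.
Overall total = μ·N = 57.4·141670 = 8131858.
Subtract the known strata: 25496·17.0 + 52475·26.1 + 38657·119.6 = 6426406.7.
Remaining total for stratum A: 8131858 − 6426406.7 = 1705451.3.
Divide by its size: 1705451.3 / 25042 = 68.104... → 68.1.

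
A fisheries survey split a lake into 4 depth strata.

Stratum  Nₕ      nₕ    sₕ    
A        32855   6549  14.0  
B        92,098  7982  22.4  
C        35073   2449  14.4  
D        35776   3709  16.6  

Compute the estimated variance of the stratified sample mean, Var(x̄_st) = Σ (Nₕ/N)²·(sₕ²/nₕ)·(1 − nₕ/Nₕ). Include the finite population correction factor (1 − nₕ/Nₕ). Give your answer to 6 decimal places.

N = 195802. Term for each stratum: Wₕ²sₕ²/nₕ·(1−nₕ/Nₕ).
Var(x̄_st) = 0.000674688 + 0.012702198 + 0.002527040 + 0.002223183 = 0.018127109 → 0.018127.

0.018127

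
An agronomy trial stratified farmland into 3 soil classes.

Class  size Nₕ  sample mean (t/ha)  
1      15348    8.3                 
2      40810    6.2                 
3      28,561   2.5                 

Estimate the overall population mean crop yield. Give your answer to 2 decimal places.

x̄_st = (Σ Nₕx̄ₕ) / (Σ Nₕ) = (15348·8.3 + 40810·6.2 + 28561·2.5) / 84719
= 451812.9 / 84719 = 5.3331... → 5.33.

5.33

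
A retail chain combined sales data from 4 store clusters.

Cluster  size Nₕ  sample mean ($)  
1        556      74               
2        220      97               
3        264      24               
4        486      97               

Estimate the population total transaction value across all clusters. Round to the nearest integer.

115962

1: 556·74 = 41144
2: 220·97 = 21340
3: 264·24 = 6336
4: 486·97 = 47142
τ̂ = Σ Nₕx̄ₕ = 115962.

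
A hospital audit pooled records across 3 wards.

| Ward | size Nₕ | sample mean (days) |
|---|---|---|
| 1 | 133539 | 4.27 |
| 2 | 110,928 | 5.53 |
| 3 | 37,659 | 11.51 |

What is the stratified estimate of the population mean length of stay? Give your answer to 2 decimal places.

5.73

N = 282126; weights Wₕ = Nₕ/N = (0.4733, 0.3932, 0.1335).
x̄_st = Σ Wₕ·x̄ₕ = 0.4733·4.27 + 0.3932·5.53 + 0.1335·11.51 ≈ 5.7318...
→ 5.73.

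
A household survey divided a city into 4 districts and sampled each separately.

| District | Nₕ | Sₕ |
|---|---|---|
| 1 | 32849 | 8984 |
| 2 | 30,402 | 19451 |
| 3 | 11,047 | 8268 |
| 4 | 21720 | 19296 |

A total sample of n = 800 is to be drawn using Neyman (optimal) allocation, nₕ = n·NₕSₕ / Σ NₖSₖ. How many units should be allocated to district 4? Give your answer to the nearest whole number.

240

Σ NₕSₕ = 32849·8984 + 30402·19451 + 11047·8268 + 21720·19296 = 1396910434.
Share for 4: 419109120/1396910434 = 0.30003.
n_4 = 800 × 0.30003 = 240.021... → 240.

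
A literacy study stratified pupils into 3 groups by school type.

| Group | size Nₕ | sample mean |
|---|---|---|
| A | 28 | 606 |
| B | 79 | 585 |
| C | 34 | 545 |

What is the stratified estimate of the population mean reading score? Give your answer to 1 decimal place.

x̄_st = (Σ Nₕx̄ₕ) / (Σ Nₕ) = (28·606 + 79·585 + 34·545) / 141
= 81713 / 141 = 579.525... → 579.5.

579.5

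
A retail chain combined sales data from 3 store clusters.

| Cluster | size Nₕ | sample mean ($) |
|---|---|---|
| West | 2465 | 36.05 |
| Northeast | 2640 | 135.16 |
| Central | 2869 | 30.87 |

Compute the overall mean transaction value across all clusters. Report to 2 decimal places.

67.00

x̄_st = (Σ Nₕx̄ₕ) / (Σ Nₕ) = (2465·36.05 + 2640·135.16 + 2869·30.87) / 7974
= 534251.68 / 7974 = 66.9992... → 67.00.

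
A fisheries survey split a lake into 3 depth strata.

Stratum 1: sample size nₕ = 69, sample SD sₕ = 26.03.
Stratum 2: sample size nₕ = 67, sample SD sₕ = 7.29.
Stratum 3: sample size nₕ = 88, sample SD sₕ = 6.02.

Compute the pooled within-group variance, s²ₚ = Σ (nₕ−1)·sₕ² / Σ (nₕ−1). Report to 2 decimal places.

238.62

1: (69−1)·26.03² = 68·677.5609 = 46074.1412
2: (67−1)·7.29² = 66·53.1441 = 3507.5106
3: (88−1)·6.02² = 87·36.2404 = 3152.9148
Numerator = 52734.5666; denominator = Σ(nₕ−1) = 221.
s²ₚ = 52734.5666/221 = 238.6179... → 238.62.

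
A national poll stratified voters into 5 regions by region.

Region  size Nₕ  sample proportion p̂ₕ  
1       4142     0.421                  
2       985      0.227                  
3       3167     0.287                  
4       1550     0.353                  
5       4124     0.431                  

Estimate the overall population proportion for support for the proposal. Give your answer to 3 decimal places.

0.372

Wₕ = Nₕ/N with N = 13968: 0.2965, 0.0705, 0.2267, 0.1110, 0.2952.
p̂_st = 0.2965·0.421 + 0.0705·0.227 + 0.2267·0.287 + 0.1110·0.353 + 0.2952·0.431 ≈ 0.37234... → 0.372.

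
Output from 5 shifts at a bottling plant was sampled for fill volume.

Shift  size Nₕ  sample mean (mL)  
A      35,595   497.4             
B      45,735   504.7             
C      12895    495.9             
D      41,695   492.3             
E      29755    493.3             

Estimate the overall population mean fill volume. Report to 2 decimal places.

497.28

N = 165675; weights Wₕ = Nₕ/N = (0.2148, 0.2761, 0.0778, 0.2517, 0.1796).
x̄_st = Σ Wₕ·x̄ₕ = 0.2148·497.4 + 0.2761·504.7 + 0.0778·495.9 + 0.2517·492.3 + 0.1796·493.3 ≈ 497.2786...
→ 497.28.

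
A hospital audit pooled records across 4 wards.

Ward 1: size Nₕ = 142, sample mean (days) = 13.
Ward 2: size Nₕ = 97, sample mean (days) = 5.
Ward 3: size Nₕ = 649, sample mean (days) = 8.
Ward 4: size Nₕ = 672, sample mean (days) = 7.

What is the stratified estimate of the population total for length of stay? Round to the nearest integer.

12227

Estimate total by summing Nₕ·x̄ₕ over strata.
142·13 + 97·5 + 649·8 + 672·7 = 1846 + 485 + 5192 + 4704 = 12227.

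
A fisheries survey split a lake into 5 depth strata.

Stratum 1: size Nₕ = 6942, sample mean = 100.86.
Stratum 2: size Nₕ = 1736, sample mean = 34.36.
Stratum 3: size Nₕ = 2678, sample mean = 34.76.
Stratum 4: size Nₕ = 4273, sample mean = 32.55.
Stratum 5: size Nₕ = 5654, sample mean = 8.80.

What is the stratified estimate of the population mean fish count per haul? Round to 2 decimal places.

N = 21283; weights Wₕ = Nₕ/N = (0.3262, 0.0816, 0.1258, 0.2008, 0.2657).
x̄_st = Σ Wₕ·x̄ₕ = 0.3262·100.86 + 0.0816·34.36 + 0.1258·34.76 + 0.2008·32.55 + 0.2657·8.80 ≈ 48.9474...
→ 48.95.

48.95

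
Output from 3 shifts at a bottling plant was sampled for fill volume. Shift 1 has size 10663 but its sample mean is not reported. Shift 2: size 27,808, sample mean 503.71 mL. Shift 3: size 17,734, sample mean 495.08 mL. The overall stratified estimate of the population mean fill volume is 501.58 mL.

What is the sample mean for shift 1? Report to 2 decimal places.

506.84

N = 10663 + 27808 + 17734 = 56205.
Overall total = μ·N = 501.58·56205 = 28191303.9.
Subtract the known strata: 27808·503.71 + 17734·495.08 = 22786916.4.
Remaining total for shift 1: 28191303.9 − 22786916.4 = 5404387.5.
Divide by its size: 5404387.5 / 10663 = 506.8356... → 506.84.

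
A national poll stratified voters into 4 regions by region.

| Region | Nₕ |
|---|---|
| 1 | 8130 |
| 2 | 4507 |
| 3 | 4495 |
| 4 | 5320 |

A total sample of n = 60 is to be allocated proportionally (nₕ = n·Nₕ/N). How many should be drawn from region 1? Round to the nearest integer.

Share of region 1 = 8130/22452 = 0.36211.
Allocate 60 × 0.36211 = 21.726... → 22.

22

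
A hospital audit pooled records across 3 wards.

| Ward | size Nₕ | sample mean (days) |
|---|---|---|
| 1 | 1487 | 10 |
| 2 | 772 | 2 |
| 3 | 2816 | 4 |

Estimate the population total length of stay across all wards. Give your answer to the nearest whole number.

1: 1487·10 = 14870
2: 772·2 = 1544
3: 2816·4 = 11264
τ̂ = Σ Nₕx̄ₕ = 27678.

27678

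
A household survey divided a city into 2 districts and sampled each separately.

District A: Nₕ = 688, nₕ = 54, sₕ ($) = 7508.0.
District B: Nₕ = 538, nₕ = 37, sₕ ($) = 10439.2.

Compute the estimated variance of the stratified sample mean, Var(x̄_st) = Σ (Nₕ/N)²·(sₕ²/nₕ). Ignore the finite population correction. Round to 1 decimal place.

N = 1226. Term for each stratum: Wₕ²sₕ²/nₕ.
Var(x̄_st) = 328738.6022 + 567174.0119 = 895912.6141 → 895912.6.

895912.6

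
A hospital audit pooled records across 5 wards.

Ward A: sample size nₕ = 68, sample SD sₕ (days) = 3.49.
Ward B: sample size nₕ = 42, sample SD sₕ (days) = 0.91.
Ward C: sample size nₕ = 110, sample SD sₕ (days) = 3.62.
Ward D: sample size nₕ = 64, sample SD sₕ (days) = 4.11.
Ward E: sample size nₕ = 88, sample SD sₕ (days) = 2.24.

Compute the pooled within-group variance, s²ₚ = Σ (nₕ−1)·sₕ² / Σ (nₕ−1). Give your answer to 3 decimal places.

A: (68−1)·3.49² = 67·12.1801 = 816.0667
B: (42−1)·0.91² = 41·0.8281 = 33.9521
C: (110−1)·3.62² = 109·13.1044 = 1428.3796
D: (64−1)·4.11² = 63·16.8921 = 1064.2023
E: (88−1)·2.24² = 87·5.0176 = 436.5312
Numerator = 3779.1319; denominator = Σ(nₕ−1) = 367.
s²ₚ = 3779.1319/367 = 10.29736... → 10.297.

10.297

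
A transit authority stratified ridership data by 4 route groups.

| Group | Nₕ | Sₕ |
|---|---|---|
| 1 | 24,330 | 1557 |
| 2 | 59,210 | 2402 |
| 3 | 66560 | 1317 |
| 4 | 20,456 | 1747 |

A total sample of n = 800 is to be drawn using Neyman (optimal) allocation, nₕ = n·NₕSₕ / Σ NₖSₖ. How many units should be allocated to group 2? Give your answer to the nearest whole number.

1: NₕSₕ = 24330·1557 = 37881810
2: NₕSₕ = 59210·2402 = 142222420
3: NₕSₕ = 66560·1317 = 87659520
4: NₕSₕ = 20456·1747 = 35736632
Σ NₕSₕ = 303500382.
n_2 = 800·142222420/303500382 = 374.886... → 375.

375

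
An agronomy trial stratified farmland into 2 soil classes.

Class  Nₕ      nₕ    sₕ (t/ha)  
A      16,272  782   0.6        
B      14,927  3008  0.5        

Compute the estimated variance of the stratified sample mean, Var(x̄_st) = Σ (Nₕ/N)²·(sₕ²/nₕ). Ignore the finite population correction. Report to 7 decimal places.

0.0001443

N = 31199; Wₕ = Nₕ/N.
class A: (16272/31199)²·0.6²/782 = 0.0001252265
class B: (14927/31199)²·0.5²/3008 = 0.0000190251
Sum = 0.0001442516 → 0.0001443.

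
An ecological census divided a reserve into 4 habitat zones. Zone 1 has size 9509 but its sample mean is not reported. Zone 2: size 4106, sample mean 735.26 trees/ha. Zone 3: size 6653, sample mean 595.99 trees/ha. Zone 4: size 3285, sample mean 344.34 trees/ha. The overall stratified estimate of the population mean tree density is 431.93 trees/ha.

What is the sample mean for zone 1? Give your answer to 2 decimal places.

216.43

Σ Nₕx̄ₕ = N·μ, so 9509·x̄_1 = 23553·431.93 − (4106·735.26 + 6653·595.99 + 3285·344.34).
= 10173247.29 − 8115255.93 = 2057991.36.
x̄_1 = 2057991.36 / 9509 = 216.4256... → 216.43.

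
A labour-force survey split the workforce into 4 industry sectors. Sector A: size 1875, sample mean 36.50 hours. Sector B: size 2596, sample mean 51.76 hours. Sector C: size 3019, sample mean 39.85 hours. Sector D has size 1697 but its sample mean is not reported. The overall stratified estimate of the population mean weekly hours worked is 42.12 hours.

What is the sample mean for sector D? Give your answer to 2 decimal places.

37.62

Σ Nₕx̄ₕ = N·μ, so 1697·x̄_D = 9187·42.12 − (1875·36.50 + 2596·51.76 + 3019·39.85).
= 386956.44 − 323113.61 = 63842.83.
x̄_D = 63842.83 / 1697 = 37.6210... → 37.62.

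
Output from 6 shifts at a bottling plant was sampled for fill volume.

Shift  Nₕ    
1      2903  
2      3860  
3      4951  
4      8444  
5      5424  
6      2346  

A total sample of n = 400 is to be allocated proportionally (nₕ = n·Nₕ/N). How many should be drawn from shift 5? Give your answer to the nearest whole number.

N = 2903 + 3860 + 4951 + 8444 + 5424 + 2346 = 27928.
n_5 = 400·5424/27928 = 77.685... → 78.

78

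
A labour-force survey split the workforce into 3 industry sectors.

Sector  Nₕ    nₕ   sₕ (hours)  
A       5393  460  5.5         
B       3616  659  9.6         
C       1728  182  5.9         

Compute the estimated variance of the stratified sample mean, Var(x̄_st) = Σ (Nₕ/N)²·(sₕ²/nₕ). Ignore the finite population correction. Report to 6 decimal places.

N = 10737. Term for each stratum: Wₕ²sₕ²/nₕ.
Var(x̄_st) = 0.016590615 + 0.015861636 + 0.004953980 = 0.037406231 → 0.037406.

0.037406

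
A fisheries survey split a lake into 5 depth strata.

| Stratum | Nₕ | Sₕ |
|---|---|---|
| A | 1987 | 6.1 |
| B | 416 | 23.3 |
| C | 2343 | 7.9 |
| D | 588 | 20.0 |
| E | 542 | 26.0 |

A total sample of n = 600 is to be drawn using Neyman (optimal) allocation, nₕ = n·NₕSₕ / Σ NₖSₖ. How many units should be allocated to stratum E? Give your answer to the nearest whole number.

128

Σ NₕSₕ = 1987·6.1 + 416·23.3 + 2343·7.9 + 588·20.0 + 542·26.0 = 66175.2.
Share for E: 14092/66175.2 = 0.21295.
n_E = 600 × 0.21295 = 127.770... → 128.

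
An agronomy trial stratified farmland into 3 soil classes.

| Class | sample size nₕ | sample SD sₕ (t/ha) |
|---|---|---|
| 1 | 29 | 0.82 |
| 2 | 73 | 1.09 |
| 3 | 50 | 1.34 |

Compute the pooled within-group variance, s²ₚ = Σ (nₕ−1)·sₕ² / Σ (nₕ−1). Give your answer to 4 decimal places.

1: (29−1)·0.82² = 28·0.6724 = 18.8272
2: (73−1)·1.09² = 72·1.1881 = 85.5432
3: (50−1)·1.34² = 49·1.7956 = 87.9844
Numerator = 192.3548; denominator = Σ(nₕ−1) = 149.
s²ₚ = 192.3548/149 = 1.290972... → 1.2910.

1.2910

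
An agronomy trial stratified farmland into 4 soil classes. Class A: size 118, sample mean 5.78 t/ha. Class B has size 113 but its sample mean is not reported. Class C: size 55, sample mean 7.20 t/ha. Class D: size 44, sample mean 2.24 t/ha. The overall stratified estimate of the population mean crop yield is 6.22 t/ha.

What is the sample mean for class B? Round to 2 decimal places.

7.75

Σ Nₕx̄ₕ = N·μ, so 113·x̄_B = 330·6.22 − (118·5.78 + 55·7.20 + 44·2.24).
= 2052.6 − 1176.6 = 876.
x̄_B = 876 / 113 = 7.7522... → 7.75.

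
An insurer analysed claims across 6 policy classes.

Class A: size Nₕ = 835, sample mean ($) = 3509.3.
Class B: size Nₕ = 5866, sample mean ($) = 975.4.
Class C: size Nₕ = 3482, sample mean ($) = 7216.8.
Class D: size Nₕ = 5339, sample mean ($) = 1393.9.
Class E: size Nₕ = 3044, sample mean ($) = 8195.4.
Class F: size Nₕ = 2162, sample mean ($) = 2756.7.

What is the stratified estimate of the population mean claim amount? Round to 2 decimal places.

N = 20728; weights Wₕ = Nₕ/N = (0.0403, 0.2830, 0.1680, 0.2576, 0.1469, 0.1043).
x̄_st = Σ Wₕ·x̄ₕ = 0.0403·3509.3 + 0.2830·975.4 + 0.1680·7216.8 + 0.2576·1393.9 + 0.1469·8195.4 + 0.1043·2756.7 ≈ 3479.8183...
→ 3479.82.

3479.82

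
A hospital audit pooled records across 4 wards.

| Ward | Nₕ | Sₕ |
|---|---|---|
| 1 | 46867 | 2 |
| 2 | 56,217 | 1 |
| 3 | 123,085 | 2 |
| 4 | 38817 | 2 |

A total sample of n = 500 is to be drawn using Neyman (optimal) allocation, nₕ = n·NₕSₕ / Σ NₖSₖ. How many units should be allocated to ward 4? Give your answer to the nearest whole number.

1: NₕSₕ = 46867·2 = 93734
2: NₕSₕ = 56217·1 = 56217
3: NₕSₕ = 123085·2 = 246170
4: NₕSₕ = 38817·2 = 77634
Σ NₕSₕ = 473755.
n_4 = 500·77634/473755 = 81.935... → 82.

82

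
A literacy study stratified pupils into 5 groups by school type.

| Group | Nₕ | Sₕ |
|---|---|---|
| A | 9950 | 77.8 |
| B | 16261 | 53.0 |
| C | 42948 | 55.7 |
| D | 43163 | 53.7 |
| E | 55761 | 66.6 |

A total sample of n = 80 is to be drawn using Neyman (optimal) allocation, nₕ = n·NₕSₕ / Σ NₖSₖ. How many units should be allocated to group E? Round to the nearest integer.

Σ NₕSₕ = 9950·77.8 + 16261·53.0 + 42948·55.7 + 43163·53.7 + 55761·66.6 = 10059682.3.
Share for E: 3713682.6/10059682.3 = 0.36916.
n_E = 80 × 0.36916 = 29.533... → 30.

30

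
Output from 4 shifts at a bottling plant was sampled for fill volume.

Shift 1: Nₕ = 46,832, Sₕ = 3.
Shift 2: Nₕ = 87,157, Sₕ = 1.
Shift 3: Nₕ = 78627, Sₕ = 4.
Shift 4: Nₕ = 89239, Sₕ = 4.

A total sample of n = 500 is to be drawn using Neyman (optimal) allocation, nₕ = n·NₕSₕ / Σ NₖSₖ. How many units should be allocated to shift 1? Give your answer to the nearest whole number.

78

Σ NₕSₕ = 46832·3 + 87157·1 + 78627·4 + 89239·4 = 899117.
Share for 1: 140496/899117 = 0.15626.
n_1 = 500 × 0.15626 = 78.130... → 78.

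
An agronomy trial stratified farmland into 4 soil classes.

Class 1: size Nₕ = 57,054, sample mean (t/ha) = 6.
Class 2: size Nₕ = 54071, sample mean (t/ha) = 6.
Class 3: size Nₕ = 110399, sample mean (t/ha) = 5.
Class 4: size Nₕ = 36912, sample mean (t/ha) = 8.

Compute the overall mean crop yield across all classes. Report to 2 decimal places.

5.86

x̄_st = (Σ Nₕx̄ₕ) / (Σ Nₕ) = (57054·6 + 54071·6 + 110399·5 + 36912·8) / 258436
= 1514041 / 258436 = 5.8585... → 5.86.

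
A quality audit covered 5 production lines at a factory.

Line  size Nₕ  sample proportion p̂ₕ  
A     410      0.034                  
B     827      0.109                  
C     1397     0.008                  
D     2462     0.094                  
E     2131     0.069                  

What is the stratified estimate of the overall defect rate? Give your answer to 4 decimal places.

0.0683

N = 410 + 827 + 1397 + 2462 + 2131 = 7227.
Overall proportion = Σ (Nₕ/N)·p̂ₕ.
Σ Nₕp̂ₕ = 13.94 + 90.143 + 11.176 + 231.428 + 147.039 = 493.726.
493.726 / 7227 = 0.068317... → 0.0683.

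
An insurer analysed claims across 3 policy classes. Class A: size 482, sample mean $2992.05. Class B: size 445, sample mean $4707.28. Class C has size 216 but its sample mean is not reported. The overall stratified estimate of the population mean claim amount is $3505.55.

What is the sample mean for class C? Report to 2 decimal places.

Σ Nₕx̄ₕ = N·μ, so 216·x̄_C = 1143·3505.55 − (482·2992.05 + 445·4707.28).
= 4006843.65 − 3536907.7 = 469935.95.
x̄_C = 469935.95 / 216 = 2175.6294... → 2175.63.

2175.63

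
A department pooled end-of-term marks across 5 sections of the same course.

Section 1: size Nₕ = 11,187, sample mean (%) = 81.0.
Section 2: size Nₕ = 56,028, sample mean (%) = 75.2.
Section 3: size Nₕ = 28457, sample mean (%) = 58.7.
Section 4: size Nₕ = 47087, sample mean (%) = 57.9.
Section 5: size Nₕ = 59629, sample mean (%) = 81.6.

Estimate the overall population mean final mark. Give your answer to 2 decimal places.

71.06

N = 11187 + 56028 + 28457 + 47087 + 59629 = 202388.
Overall mean = Σ (Nₕ/N)·x̄ₕ — weight by population share, not a simple average.
Σ Nₕx̄ₕ = 11187·81.0 + 56028·75.2 + 28457·58.7 + 47087·57.9 + 59629·81.6 = 906147 + 4213305.6 + 1670425.9 + 2726337.3 + 4865726.4 = 14381942.2.
Divide by N: 14381942.2 / 202388 = 71.0612... → 71.06.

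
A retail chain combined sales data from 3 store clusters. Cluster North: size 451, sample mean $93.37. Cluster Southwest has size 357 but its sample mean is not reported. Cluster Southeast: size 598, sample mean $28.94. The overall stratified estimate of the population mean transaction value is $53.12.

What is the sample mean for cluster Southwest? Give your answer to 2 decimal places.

42.78

Σ Nₕx̄ₕ = N·μ, so 357·x̄_Southwest = 1406·53.12 − (451·93.37 + 598·28.94).
= 74686.72 − 59415.99 = 15270.73.
x̄_Southwest = 15270.73 / 357 = 42.7752... → 42.78.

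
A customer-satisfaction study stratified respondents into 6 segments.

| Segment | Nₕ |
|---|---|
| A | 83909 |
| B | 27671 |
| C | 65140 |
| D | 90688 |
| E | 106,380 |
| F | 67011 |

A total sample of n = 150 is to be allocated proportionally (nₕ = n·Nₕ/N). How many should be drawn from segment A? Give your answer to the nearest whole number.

29

N = 83909 + 27671 + 65140 + 90688 + 106380 + 67011 = 440799.
n_A = 150·83909/440799 = 28.553... → 29.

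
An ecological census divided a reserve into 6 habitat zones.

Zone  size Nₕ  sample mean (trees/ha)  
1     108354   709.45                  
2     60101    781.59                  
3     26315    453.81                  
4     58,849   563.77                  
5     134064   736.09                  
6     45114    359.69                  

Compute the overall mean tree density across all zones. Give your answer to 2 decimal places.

N = 432797; weights Wₕ = Nₕ/N = (0.2504, 0.1389, 0.0608, 0.1360, 0.3098, 0.1042).
x̄_st = Σ Wₕ·x̄ₕ = 0.2504·709.45 + 0.1389·781.59 + 0.0608·453.81 + 0.1360·563.77 + 0.3098·736.09 + 0.1042·359.69 ≈ 655.9094...
→ 655.91.

655.91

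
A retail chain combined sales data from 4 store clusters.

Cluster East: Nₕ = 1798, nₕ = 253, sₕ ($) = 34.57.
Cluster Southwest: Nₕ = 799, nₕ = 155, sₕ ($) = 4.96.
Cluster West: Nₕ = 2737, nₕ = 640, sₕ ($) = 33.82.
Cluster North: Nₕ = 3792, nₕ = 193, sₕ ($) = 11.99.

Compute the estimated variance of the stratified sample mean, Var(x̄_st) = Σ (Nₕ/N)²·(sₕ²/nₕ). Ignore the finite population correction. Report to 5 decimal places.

0.47393

N = 9126; Wₕ = Nₕ/N.
cluster East: (1798/9126)²·34.57²/253 = 0.18335666
cluster Southwest: (799/9126)²·4.96²/155 = 0.00121665
cluster West: (2737/9126)²·33.82²/640 = 0.16075182
cluster North: (3792/9126)²·11.99²/193 = 0.12860468
Sum = 0.47392981 → 0.47393.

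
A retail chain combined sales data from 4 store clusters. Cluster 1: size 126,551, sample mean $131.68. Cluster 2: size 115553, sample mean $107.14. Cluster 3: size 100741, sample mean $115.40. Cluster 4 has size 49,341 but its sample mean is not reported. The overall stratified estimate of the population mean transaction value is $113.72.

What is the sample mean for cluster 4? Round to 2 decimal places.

79.64

Σ Nₕx̄ₕ = N·μ, so 49341·x̄_4 = 392186·113.72 − (126551·131.68 + 115553·107.14 + 100741·115.40).
= 44599391.92 − 40670095.5 = 3929296.42.
x̄_4 = 3929296.42 / 49341 = 79.6355... → 79.64.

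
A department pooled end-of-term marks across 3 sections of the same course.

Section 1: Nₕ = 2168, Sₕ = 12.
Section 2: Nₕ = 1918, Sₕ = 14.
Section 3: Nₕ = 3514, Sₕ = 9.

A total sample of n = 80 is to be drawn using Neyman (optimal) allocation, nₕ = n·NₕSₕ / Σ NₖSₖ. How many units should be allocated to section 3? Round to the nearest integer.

1: NₕSₕ = 2168·12 = 26016
2: NₕSₕ = 1918·14 = 26852
3: NₕSₕ = 3514·9 = 31626
Σ NₕSₕ = 84494.
n_3 = 80·31626/84494 = 29.944... → 30.

30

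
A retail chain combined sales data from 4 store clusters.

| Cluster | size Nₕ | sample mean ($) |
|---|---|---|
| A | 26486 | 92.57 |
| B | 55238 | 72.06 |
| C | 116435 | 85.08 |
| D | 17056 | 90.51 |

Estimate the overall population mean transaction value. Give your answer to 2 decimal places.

83.09

N = 26486 + 55238 + 116435 + 17056 = 215215.
Weight each subgroup mean by Nₕ/N and sum.
Σ Nₕx̄ₕ = 26486·92.57 + 55238·72.06 + 116435·85.08 + 17056·90.51 = 2451809.02 + 3980450.28 + 9906289.8 + 1543738.56 = 17882287.66.
Divide by N: 17882287.66 / 215215 = 83.0903... → 83.09.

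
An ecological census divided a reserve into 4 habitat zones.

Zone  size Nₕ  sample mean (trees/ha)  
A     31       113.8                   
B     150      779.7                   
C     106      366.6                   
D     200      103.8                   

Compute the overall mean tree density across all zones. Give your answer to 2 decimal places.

N = 31 + 150 + 106 + 200 = 487.
Overall mean = Σ (Nₕ/N)·x̄ₕ — weight by population share, not a simple average.
Σ Nₕx̄ₕ = 31·113.8 + 150·779.7 + 106·366.6 + 200·103.8 = 3527.8 + 116955 + 38859.6 + 20760 = 180102.4.
Divide by N: 180102.4 / 487 = 369.8201... → 369.82.

369.82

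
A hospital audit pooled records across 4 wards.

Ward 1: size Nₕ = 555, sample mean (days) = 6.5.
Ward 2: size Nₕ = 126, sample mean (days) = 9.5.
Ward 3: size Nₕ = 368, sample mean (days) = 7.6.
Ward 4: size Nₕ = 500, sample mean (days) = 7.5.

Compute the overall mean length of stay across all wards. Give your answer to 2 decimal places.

7.33

N = 1549; weights Wₕ = Nₕ/N = (0.3583, 0.0813, 0.2376, 0.3228).
x̄_st = Σ Wₕ·x̄ₕ = 0.3583·6.5 + 0.0813·9.5 + 0.2376·7.6 + 0.3228·7.5 ≈ 7.3281...
→ 7.33.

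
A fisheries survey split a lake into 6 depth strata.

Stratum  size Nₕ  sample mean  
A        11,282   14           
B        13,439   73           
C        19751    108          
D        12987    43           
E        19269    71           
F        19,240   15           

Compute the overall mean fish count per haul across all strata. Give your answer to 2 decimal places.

N = 11282 + 13439 + 19751 + 12987 + 19269 + 19240 = 95968.
The stratified mean weights each stratum mean by its population share Nₕ/N.
Σ Nₕx̄ₕ = 11282·14 + 13439·73 + 19751·108 + 12987·43 + 19269·71 + 19240·15 = 157948 + 981047 + 2133108 + 558441 + 1368099 + 288600 = 5487243.
Divide by N: 5487243 / 95968 = 57.1778... → 57.18.

57.18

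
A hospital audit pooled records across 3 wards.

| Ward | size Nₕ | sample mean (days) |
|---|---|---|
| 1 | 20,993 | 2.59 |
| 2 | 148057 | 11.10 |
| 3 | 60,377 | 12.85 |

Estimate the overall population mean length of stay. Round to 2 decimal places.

10.78

N = 20993 + 148057 + 60377 = 229427.
The stratified mean weights each stratum mean by its population share Nₕ/N.
Σ Nₕx̄ₕ = 20993·2.59 + 148057·11.10 + 60377·12.85 = 54371.87 + 1643432.7 + 775844.45 = 2473649.02.
Divide by N: 2473649.02 / 229427 = 10.7819... → 10.78.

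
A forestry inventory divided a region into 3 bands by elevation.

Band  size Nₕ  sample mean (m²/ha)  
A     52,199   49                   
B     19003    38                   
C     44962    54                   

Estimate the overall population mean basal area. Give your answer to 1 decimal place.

49.1

x̄_st = (Σ Nₕx̄ₕ) / (Σ Nₕ) = (52199·49 + 19003·38 + 44962·54) / 116164
= 5707813 / 116164 = 49.136... → 49.1.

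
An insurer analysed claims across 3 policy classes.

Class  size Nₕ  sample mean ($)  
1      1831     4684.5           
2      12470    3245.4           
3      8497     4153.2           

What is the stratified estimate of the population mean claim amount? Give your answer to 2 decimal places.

x̄_st = (Σ Nₕx̄ₕ) / (Σ Nₕ) = (1831·4684.5 + 12470·3245.4 + 8497·4153.2) / 22798
= 84337197.9 / 22798 = 3699.3244... → 3699.32.

3699.32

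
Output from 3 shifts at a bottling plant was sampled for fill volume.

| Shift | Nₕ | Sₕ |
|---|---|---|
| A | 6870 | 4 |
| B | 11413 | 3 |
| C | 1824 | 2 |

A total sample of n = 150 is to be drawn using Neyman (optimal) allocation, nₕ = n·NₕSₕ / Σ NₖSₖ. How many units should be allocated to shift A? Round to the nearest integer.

A: NₕSₕ = 6870·4 = 27480
B: NₕSₕ = 11413·3 = 34239
C: NₕSₕ = 1824·2 = 3648
Σ NₕSₕ = 65367.
n_A = 150·27480/65367 = 63.059... → 63.

63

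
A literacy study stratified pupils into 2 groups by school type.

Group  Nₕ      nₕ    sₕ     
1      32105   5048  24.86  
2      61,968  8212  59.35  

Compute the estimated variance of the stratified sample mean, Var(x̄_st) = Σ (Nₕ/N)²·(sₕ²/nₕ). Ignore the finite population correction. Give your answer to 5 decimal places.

0.20038

N = 94073. Term for each stratum: Wₕ²sₕ²/nₕ.
Var(x̄_st) = 0.01425930 + 0.18612190 = 0.20038120 → 0.20038.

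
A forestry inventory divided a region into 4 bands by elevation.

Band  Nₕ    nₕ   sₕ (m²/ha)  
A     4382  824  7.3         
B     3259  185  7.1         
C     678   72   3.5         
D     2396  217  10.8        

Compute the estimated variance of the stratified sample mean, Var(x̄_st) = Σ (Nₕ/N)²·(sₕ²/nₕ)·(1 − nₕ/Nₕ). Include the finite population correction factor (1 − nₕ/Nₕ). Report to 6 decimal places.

0.057610

N = 10715; Wₕ = Nₕ/N.
band A: (4382/10715)²·7.3²/824·(1 − 824/4382) = 0.008782385
band B: (3259/10715)²·7.1²/185·(1 − 185/3259) = 0.023776550
band C: (678/10715)²·3.5²/72·(1 − 72/678) = 0.000608866
band D: (2396/10715)²·10.8²/217·(1 − 217/2396) = 0.024442604
Sum = 0.057610405 → 0.057610.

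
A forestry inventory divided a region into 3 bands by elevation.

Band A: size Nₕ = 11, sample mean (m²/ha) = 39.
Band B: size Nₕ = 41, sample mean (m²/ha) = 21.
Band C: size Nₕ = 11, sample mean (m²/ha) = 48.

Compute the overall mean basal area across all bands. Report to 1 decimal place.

28.9

x̄_st = (Σ Nₕx̄ₕ) / (Σ Nₕ) = (11·39 + 41·21 + 11·48) / 63
= 1818 / 63 = 28.857... → 28.9.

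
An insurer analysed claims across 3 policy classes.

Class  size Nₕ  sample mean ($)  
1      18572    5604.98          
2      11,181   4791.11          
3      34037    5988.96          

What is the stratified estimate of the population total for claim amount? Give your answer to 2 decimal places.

361511320.99

Population total = Σ Nₕ·x̄ₕ (each stratum's size times its mean).
18572·5604.98 + 11181·4791.11 + 34037·5988.96 = 104095688.56 + 53569400.91 + 203846231.52 = 361511320.99.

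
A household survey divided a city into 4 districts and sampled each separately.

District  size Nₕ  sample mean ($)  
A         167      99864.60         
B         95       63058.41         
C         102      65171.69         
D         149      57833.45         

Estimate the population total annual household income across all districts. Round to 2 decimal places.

37932633.58

A: 167·99864.60 = 16677388.2
B: 95·63058.41 = 5990548.95
C: 102·65171.69 = 6647512.38
D: 149·57833.45 = 8617184.05
τ̂ = Σ Nₕx̄ₕ = 37932633.58.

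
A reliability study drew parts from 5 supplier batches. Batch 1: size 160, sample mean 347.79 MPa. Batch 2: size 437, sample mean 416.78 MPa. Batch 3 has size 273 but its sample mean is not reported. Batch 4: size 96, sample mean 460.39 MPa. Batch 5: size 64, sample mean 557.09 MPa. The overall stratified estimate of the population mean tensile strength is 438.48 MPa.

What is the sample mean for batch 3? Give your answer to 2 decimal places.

490.86

Σ Nₕx̄ₕ = N·μ, so 273·x̄_3 = 1030·438.48 − (160·347.79 + 437·416.78 + 96·460.39 + 64·557.09).
= 451634.4 − 317630.46 = 134003.94.
x̄_3 = 134003.94 / 273 = 490.8569... → 490.86.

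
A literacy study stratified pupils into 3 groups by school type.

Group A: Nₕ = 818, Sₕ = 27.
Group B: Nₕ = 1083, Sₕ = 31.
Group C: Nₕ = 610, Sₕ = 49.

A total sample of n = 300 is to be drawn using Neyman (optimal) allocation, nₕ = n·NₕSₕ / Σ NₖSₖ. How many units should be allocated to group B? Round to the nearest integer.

A: NₕSₕ = 818·27 = 22086
B: NₕSₕ = 1083·31 = 33573
C: NₕSₕ = 610·49 = 29890
Σ NₕSₕ = 85549.
n_B = 300·33573/85549 = 117.733... → 118.

118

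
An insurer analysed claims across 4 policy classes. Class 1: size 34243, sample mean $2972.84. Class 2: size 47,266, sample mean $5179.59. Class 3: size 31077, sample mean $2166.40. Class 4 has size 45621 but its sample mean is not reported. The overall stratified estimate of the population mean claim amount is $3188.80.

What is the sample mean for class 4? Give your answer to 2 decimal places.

N = 34243 + 47266 + 31077 + 45621 = 158207.
Overall total = μ·N = 3188.80·158207 = 504490481.6.
Subtract the known strata: 34243·2972.84 + 47266·5179.59 + 31077·2166.40 = 413942673.86.
Remaining total for class 4: 504490481.6 − 413942673.86 = 90547807.74.
Divide by its size: 90547807.74 / 45621 = 1984.7835... → 1984.78.

1984.78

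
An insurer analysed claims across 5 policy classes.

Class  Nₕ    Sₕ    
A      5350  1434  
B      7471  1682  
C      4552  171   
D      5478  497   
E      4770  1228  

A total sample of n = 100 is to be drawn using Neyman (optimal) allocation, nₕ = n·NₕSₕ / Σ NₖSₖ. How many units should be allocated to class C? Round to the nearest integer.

3

A: NₕSₕ = 5350·1434 = 7671900
B: NₕSₕ = 7471·1682 = 12566222
C: NₕSₕ = 4552·171 = 778392
D: NₕSₕ = 5478·497 = 2722566
E: NₕSₕ = 4770·1228 = 5857560
Σ NₕSₕ = 29596640.
n_C = 100·778392/29596640 = 2.630... → 3.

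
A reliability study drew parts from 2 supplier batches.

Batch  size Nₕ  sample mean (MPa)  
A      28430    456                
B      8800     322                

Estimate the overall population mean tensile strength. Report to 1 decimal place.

x̄_st = (Σ Nₕx̄ₕ) / (Σ Nₕ) = (28430·456 + 8800·322) / 37230
= 15797680 / 37230 = 424.327... → 424.3.

424.3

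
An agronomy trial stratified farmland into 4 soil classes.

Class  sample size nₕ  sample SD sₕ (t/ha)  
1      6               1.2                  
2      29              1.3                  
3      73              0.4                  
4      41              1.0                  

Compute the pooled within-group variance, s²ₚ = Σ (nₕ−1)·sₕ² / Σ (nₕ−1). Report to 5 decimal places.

0.73131

1: (6−1)·1.2² = 5·1.44 = 7.2
2: (29−1)·1.3² = 28·1.69 = 47.32
3: (73−1)·0.4² = 72·0.16 = 11.52
4: (41−1)·1.0² = 40·1 = 40
Numerator = 106.04; denominator = Σ(nₕ−1) = 145.
s²ₚ = 106.04/145 = 0.7313103... → 0.73131.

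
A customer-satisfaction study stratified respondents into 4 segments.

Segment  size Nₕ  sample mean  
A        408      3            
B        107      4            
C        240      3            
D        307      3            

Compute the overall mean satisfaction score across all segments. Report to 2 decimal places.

N = 408 + 107 + 240 + 307 = 1062.
The stratified mean weights each stratum mean by its population share Nₕ/N.
Σ Nₕx̄ₕ = 408·3 + 107·4 + 240·3 + 307·3 = 1224 + 428 + 720 + 921 = 3293.
Divide by N: 3293 / 1062 = 3.1008... → 3.10.

3.10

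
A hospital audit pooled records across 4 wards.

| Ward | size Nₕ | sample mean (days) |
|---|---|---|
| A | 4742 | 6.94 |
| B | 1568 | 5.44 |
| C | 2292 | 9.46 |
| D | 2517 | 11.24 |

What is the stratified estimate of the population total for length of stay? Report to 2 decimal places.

91412.80

Population total = Σ Nₕ·x̄ₕ (each stratum's size times its mean).
4742·6.94 + 1568·5.44 + 2292·9.46 + 2517·11.24 = 32909.48 + 8529.92 + 21682.32 + 28291.08 = 91412.80.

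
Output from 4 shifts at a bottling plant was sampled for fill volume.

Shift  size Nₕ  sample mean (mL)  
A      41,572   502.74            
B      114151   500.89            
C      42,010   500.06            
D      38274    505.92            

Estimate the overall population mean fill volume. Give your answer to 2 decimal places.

N = 41572 + 114151 + 42010 + 38274 = 236007.
Weight each subgroup mean by Nₕ/N and sum.
Σ Nₕx̄ₕ = 41572·502.74 + 114151·500.89 + 42010·500.06 + 38274·505.92 = 20899907.28 + 57177094.39 + 21007520.6 + 19363582.08 = 118448104.35.
Divide by N: 118448104.35 / 236007 = 501.8839... → 501.88.

501.88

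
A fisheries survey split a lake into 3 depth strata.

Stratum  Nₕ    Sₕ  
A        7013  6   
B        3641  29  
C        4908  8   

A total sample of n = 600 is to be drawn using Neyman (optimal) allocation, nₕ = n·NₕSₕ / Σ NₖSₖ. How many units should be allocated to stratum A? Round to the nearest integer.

Σ NₕSₕ = 7013·6 + 3641·29 + 4908·8 = 186931.
Share for A: 42078/186931 = 0.22510.
n_A = 600 × 0.22510 = 135.059... → 135.

135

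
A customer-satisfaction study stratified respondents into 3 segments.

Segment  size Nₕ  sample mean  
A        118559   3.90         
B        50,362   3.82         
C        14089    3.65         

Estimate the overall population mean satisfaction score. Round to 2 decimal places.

N = 183010; weights Wₕ = Nₕ/N = (0.6478, 0.2752, 0.0770).
x̄_st = Σ Wₕ·x̄ₕ = 0.6478·3.90 + 0.2752·3.82 + 0.0770·3.65 ≈ 3.8587...
→ 3.86.

3.86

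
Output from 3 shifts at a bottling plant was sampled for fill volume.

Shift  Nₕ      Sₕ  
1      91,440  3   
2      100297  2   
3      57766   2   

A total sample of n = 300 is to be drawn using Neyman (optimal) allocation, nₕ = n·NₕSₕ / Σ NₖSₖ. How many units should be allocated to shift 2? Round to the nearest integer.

1: NₕSₕ = 91440·3 = 274320
2: NₕSₕ = 100297·2 = 200594
3: NₕSₕ = 57766·2 = 115532
Σ NₕSₕ = 590446.
n_2 = 300·200594/590446 = 101.920... → 102.

102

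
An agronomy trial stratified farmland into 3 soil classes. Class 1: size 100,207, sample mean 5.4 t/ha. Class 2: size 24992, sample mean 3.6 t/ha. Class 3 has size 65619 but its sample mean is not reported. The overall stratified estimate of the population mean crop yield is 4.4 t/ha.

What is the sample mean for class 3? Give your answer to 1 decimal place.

3.2

N = 100207 + 24992 + 65619 = 190818.
Overall total = μ·N = 4.4·190818 = 839599.2.
Subtract the known strata: 100207·5.4 + 24992·3.6 = 631089.
Remaining total for class 3: 839599.2 − 631089 = 208510.2.
Divide by its size: 208510.2 / 65619 = 3.178... → 3.2.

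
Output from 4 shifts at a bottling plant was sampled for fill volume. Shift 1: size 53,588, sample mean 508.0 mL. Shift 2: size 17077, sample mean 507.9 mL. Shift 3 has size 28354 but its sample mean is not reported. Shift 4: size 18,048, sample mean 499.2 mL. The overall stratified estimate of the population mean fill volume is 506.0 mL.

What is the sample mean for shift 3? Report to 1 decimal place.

505.4

Σ Nₕx̄ₕ = N·μ, so 28354·x̄_3 = 117067·506.0 − (53588·508.0 + 17077·507.9 + 18048·499.2).
= 59235902 − 44905673.9 = 14330228.1.
x̄_3 = 14330228.1 / 28354 = 505.404... → 505.4.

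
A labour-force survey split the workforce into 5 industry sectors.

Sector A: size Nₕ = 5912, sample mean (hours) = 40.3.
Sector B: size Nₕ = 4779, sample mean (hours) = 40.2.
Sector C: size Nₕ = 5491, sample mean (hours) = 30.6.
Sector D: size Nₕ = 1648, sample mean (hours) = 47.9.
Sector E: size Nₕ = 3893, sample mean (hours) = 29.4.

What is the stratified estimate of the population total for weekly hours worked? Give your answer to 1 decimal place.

Population total = Σ Nₕ·x̄ₕ (each stratum's size times its mean).
5912·40.3 + 4779·40.2 + 5491·30.6 + 1648·47.9 + 3893·29.4 = 238253.6 + 192115.8 + 168024.6 + 78939.2 + 114454.2 = 791787.4.

791787.4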